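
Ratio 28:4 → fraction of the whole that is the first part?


Total parts = 28 + 4 = 32
First part: 28/32 = 7/8
= 7/8

7/8


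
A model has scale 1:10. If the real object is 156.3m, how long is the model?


Model size = real / scale
= 156.3 / 10
= 15.6300 m

15.6300 m


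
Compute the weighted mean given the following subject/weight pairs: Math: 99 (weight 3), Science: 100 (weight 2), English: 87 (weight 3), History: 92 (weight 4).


Numerator = 99×3 + 100×2 + 87×3 + 92×4
= 297 + 200 + 261 + 368
= 1126
Total weight = 12
Weighted avg = 1126/12
= 93.83

93.83


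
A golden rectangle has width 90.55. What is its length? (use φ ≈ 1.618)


φ = (1 + √5) / 2 ≈ 1.618
Length = width × φ = 90.55 × 1.618 = 146.5099
≈ 146.51

146.51


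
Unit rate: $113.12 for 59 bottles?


Unit rate = total / quantity
= 113.12 / 59
= $1.92 per unit

$1.92 per unit


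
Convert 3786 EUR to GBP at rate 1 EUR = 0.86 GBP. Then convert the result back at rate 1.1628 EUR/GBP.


Amount × rate = 3786 × 0.86 = 3255.96 GBP
Round-trip: 3255.96 × 1.1628 = 3786.03 EUR
= 3255.96 GBP, then 3786.03 EUR

3255.96 GBP, then 3786.03 EUR


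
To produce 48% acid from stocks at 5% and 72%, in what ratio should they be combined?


Let x parts of 5% mix with y parts of 72%.
5x + 72y = 48(x + y)
5x + 72y = 48x + 48y
x(5 - 48) = y(48 - 72)
x/y = (72 - 48)/(48 - 5) = 24/43
Simplify: 24:43
= 24:43

24:43


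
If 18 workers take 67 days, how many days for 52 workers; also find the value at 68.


Inverse proportion: x × y = constant
k = 18 × 67 = 1206
At x=52: k/52 = 23.19
At x=68: k/68 = 17.74
= 23.19 and 17.74

23.19 and 17.74


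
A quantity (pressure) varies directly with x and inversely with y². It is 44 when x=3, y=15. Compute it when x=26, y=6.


z = k·x/y²
Solve for k using the known point: k = z·y²/x = 44×225/3 = 9900/3 = 3300.0000
Now evaluate at x=26, y=6:
z = k × 26 / 36 = (9900 × 26) / (3 × 36) = 257400/108
≈ 2383.3333

2383.3333


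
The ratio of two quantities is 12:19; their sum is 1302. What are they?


Let A = 12k, B = 19k.
12k + 19k = 1302
31k = 1302 → k = 1302/31 = 42
A = 12×42 = 504, B = 19×42 = 798
= A = 504, B = 798

A = 504, B = 798


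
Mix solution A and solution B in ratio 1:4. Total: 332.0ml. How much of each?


Total parts = 1 + 4 = 5
solution A: 332.0 × 1/5 = 66.4ml
solution B: 332.0 × 4/5 = 265.6ml
= 66.4ml and 265.6ml

66.4ml and 265.6ml


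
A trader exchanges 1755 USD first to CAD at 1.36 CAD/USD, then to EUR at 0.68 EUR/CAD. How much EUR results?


Step 1: 1755 USD × 1.36 = 2386.80 CAD
Step 2: 2386.80 CAD × 0.68 = 1623.02 EUR
Implied rate USD→EUR = 1.36 × 0.68 = 0.9248
= 1623.02 EUR

1623.02 EUR


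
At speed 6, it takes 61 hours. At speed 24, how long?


Inverse proportion: x × y = constant
k = 6 × 61 = 366
y₂ = k / 24 = 366 / 24
= 15.25

15.25


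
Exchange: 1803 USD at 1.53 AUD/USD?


Amount × rate = 1803 × 1.53
= 2758.59 AUD

2758.59 AUD


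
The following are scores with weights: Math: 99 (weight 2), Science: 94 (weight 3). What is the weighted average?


Numerator = 99×2 + 94×3
= 198 + 282
= 480
Total weight = 5
Weighted avg = 480/5
= 96.00

96.00


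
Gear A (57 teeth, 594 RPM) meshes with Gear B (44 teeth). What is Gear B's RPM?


Gear ratio = 57:44 = 57:44
RPM_B = RPM_A × (teeth_A / teeth_B)
= 594 × (57/44)
= 769.5 RPM

769.5 RPM


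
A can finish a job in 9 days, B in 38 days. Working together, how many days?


Rate of A = 1/9 per day
Rate of B = 1/38 per day
Combined rate = 1/9 + 1/38 = 47/342 ≈ 0.1374 per day
Days = 1 / combined rate = 342/47
≈ 7.28 days

7.28 days


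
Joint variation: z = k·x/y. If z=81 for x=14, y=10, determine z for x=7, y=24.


z = k·x/y
Solve for k using the known point: k = z·y/x = 81×10/14 = 810/14 ≈ 57.8571
Now evaluate at x=7, y=24:
z = k × 7 / 24 = (810 × 7) / (14 × 24) = 5670/336
= 16.8750

16.8750


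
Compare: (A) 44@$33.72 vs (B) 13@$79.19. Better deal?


Deal A: $33.72/44 = $0.7664/unit
Deal B: $79.19/13 = $6.0915/unit
A is cheaper per unit
= Deal A

Deal A


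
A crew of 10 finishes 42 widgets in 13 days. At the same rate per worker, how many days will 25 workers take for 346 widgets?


Days ∝ work / workers, so d₂ = d₁ × (m₁/m₂) × (w₂/w₁)
Workers factor (inverse): 10/25 = 0.4000
Work factor (direct): 346/42 ≈ 8.2381
d₂ = 13 × 10/25 × 346/42 = (13 × 10 × 346) / (25 × 42) = 44980/1050
≈ 42.84 days

42.84 days


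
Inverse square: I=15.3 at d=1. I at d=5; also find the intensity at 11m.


I₁d₁² = I₂d₂²
I at 5m = 15.3 × (1/5)² = 15.3 × 1/25 = 15.3/25 = 0.6120
I at 11m = 15.3 × (1/11)² = 15.3 × 1/121 = 15.3/121 ≈ 0.1264
= 0.6120 and 0.1264

0.6120 and 0.1264


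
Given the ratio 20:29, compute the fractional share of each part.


Total parts = 20 + 29 = 49
First part: 20/49 = 20/49
Second part: 29/49 = 29/49
= 20/49 and 29/49

20/49 and 29/49


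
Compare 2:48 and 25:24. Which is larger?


2/48 = 0.0417
25/24 = 1.0417
0.0417 < 1.0417, so 2:48 is less
= 25:24

25:24


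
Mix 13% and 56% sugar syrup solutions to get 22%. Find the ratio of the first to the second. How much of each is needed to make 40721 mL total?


Let x parts of 13% mix with y parts of 56%.
13x + 56y = 22(x + y)
13x + 56y = 22x + 22y
x(13 - 22) = y(22 - 56)
x/y = (56 - 22)/(22 - 13) = 34/9
Simplify: 34:9
Total parts = 43; one part = 40721/43 = 947.00 mL
13% solution: 34×947.00 = 32198.00 mL
56% solution: 9×947.00 = 8523.00 mL
= ratio 34:9; 32198.00 mL and 8523.00 mL

ratio 34:9; 32198.00 mL and 8523.00 mL


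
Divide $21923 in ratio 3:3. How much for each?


Total parts = 3 + 3 = 6
Part 1: 21923 × 3/6 = 10961.50
Part 2: 21923 × 3/6 = 10961.50
= Part 1: $10961.50, Part 2: $10961.50

Part 1: $10961.50, Part 2: $10961.50


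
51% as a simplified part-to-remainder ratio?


51% means 51 parts out of 100; remainder = 49
Part : remainder = 51:49
GCD = 1
= 51:49

51:49


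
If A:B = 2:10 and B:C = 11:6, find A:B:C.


Match B: multiply A:B by 11 → 22:110
Multiply B:C by 10 → 110:60
Combined: 22:110:60
GCD = 2
= 11:55:30

11:55:30


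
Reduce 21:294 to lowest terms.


GCD(21, 294) = 21
21/21 : 294/21
= 1:14

1:14


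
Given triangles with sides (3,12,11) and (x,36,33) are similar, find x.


Scale factor = 36/12 = 3
Missing side = 3 × 3
= 9.0

9.0


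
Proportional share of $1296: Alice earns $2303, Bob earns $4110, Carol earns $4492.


Total income = 2303 + 4110 + 4492 = $10905
Alice: $1296 × 2303/10905 = $273.70
Bob: $1296 × 4110/10905 = $488.45
Carol: $1296 × 4492/10905 = $533.85
= Alice: $273.70, Bob: $488.45, Carol: $533.85

Alice: $273.70, Bob: $488.45, Carol: $533.85


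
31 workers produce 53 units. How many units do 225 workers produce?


Direct proportion: y/x = constant
k = 53/31 ≈ 1.7097
y₂ = k × 225 = 53 × 225 / 31 = 11925/31
≈ 384.68

384.68


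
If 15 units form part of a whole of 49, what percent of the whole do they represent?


Percentage = (part / whole) × 100
= (15 / 49) × 100
≈ 30.61%

30.61%


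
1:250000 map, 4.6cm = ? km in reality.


Real distance = map distance × scale
= 4.6cm × 250000
= 1150000 cm = 11500.0 m
= 11.500 km

11.500 km


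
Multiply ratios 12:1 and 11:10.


Compound ratio = (12×11) : (1×10)
= 132:10
GCD = 2
= 66:5

66:5


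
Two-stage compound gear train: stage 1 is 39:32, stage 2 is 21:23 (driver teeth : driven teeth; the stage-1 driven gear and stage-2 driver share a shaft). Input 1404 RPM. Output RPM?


Stage 1: RPM_B = RPM_A × t_A/t_B = 1404 × 39/32 = 54756/32 ≈ 1711.13
B and C share a shaft → RPM_C = RPM_B
Stage 2: RPM_D = RPM_C × t_C/t_D = RPM_A × (t_A×t_C)/(t_B×t_D)
Overall ratio = (39×21)/(32×23) = 819/736
RPM_D = 1404 × 819/736 = 1149876/736
≈ 1562.33 RPM

1562.33 RPM


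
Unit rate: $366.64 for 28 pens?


Unit rate = total / quantity
= 366.64 / 28
= $13.09 per unit

$13.09 per unit


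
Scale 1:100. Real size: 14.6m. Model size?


Model size = real / scale
= 14.6 / 100
= 0.1460 m

0.1460 m


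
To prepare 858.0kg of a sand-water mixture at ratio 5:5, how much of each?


Total parts = 5 + 5 = 10
sand: 858.0 × 5/10 = 429.0kg
water: 858.0 × 5/10 = 429.0kg
= 429.0kg and 429.0kg

429.0kg and 429.0kg


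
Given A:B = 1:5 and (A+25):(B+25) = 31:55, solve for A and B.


Let A = 1k, B = 5k.
(1k + 25) / (5k + 25) = 31/55
Cross-multiply: 55(1k + 25) = 31(5k + 25)
55k + 1375 = 155k + 775
55k - 155k = 775 - 1375
-100k = -600
k = -600/-100 = 6
A = 1×6 = 6, B = 5×6 = 30
= A = 6, B = 30

A = 6, B = 30


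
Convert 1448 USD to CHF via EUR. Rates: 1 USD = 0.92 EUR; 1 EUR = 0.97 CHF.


Step 1: 1448 USD × 0.92 = 1332.16 EUR
Step 2: 1332.16 EUR × 0.97 = 1292.20 CHF
Implied rate USD→CHF = 0.92 × 0.97 = 0.8924
= 1292.20 CHF

1292.20 CHF


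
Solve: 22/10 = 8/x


Cross multiply: 22 × x = 10 × 8
22x = 80
x = 80 / 22
= 3.64

3.64


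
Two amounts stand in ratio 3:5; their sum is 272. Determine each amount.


Let A = 3k, B = 5k.
3k + 5k = 272
8k = 272 → k = 272/8 = 34
A = 3×34 = 102, B = 5×34 = 170
= A = 102, B = 170

A = 102, B = 170


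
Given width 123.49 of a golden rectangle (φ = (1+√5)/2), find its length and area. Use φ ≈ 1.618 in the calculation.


φ = (1 + √5) / 2 ≈ 1.618
Length = width × φ = 123.49 × 1.618 = 199.80682
≈ 199.81
Area = width × length = 123.49 × 199.80682 = 24674.1442018 ≈ 24674.14
= Length: 199.81, Area: 24674.14

Length: 199.81, Area: 24674.14


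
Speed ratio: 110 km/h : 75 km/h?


Ratio = 110:75
GCD = 5
Simplified = 22:15
Time ratio (same distance) = 15:22
Speed ratio = 22:15

22:15


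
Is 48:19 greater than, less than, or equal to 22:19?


48/19 = 2.5263
22/19 = 1.1579
2.5263 > 1.1579, so 48:19 is greater
= greater than

greater than


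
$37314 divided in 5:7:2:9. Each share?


Total parts = 5 + 7 + 2 + 9 = 23
Part 1: 37314 × 5/23 = 8111.74
Part 2: 37314 × 7/23 = 11356.43
Part 3: 37314 × 2/23 = 3244.70
Part 4: 37314 × 9/23 = 14601.13
= Part 1: $8111.74, Part 2: $11356.43, Part 3: $3244.70, Part 4: $14601.13

Part 1: $8111.74, Part 2: $11356.43, Part 3: $3244.70, Part 4: $14601.13


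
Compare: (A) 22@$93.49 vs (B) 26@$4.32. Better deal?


Deal A: $93.49/22 = $4.2495/unit
Deal B: $4.32/26 = $0.1662/unit
B is cheaper per unit
= Deal B

Deal B


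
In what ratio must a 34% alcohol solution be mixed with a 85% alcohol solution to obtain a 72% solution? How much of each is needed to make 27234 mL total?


Let x parts of 34% mix with y parts of 85%.
34x + 85y = 72(x + y)
34x + 85y = 72x + 72y
x(34 - 72) = y(72 - 85)
x/y = (85 - 72)/(72 - 34) = 13/38
Simplify: 13:38
Total parts = 51; one part = 27234/51 = 534.00 mL
34% solution: 13×534.00 = 6942.00 mL
85% solution: 38×534.00 = 20292.00 mL
= ratio 13:38; 6942.00 mL and 20292.00 mL

ratio 13:38; 6942.00 mL and 20292.00 mL


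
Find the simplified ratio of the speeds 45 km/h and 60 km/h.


Ratio = 45:60
GCD = 15
Simplified = 3:4
Time ratio (same distance) = 4:3
Speed ratio = 3:4

3:4


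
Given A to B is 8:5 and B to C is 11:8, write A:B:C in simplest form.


Match B: multiply A:B by 11 → 88:55
Multiply B:C by 5 → 55:40
Combined: 88:55:40
GCD = 1
= 88:55:40

88:55:40


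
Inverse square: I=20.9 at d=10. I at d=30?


I₁d₁² = I₂d₂²
I₂ = I₁ × (d₁/d₂)²
= 20.9 × (10/30)²
= 20.9 × 100/900
= 2090/900
≈ 2.3222

2.3222


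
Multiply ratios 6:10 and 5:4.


Compound ratio = (6×5) : (10×4)
= 30:40
GCD = 10
= 3:4

3:4


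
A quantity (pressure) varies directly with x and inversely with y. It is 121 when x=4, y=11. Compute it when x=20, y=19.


z = k·x/y
Solve for k using the known point: k = z·y/x = 121×11/4 = 1331/4 = 332.7500
Now evaluate at x=20, y=19:
z = k × 20 / 19 = (1331 × 20) / (4 × 19) = 26620/76
≈ 350.2632

350.2632


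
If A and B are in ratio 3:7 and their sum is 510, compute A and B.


Let A = 3k, B = 7k.
3k + 7k = 510
10k = 510 → k = 510/10 = 51
A = 3×51 = 153, B = 7×51 = 357
= A = 153, B = 357

A = 153, B = 357


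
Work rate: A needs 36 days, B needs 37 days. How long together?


Rate of A = 1/36 per day
Rate of B = 1/37 per day
Combined rate = 1/36 + 1/37 = 73/1332 ≈ 0.0548 per day
Days = 1 / combined rate = 1332/73
≈ 18.25 days

18.25 days


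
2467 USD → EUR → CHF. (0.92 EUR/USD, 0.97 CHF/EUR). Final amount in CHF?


Step 1: 2467 USD × 0.92 = 2269.64 EUR
Step 2: 2269.64 EUR × 0.97 = 2201.55 CHF
Implied rate USD→CHF = 0.92 × 0.97 = 0.8924
= 2201.55 CHF

2201.55 CHF


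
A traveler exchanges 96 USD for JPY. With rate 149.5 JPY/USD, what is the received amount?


Amount × rate = 96 × 149.5
= 14352.00 JPY

14352.00 JPY


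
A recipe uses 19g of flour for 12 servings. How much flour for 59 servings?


Direct proportion: y/x = constant
k = 19/12 ≈ 1.5833
y₂ = k × 59 = 19 × 59 / 12 = 1121/12
≈ 93.42

93.42


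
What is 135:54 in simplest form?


GCD(135, 54) = 27
135/27 : 54/27
= 5:2

5:2


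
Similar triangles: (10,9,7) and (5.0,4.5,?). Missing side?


Scale factor = 5.0/10 = 0.5
Missing side = 7 × 0.5
= 3.5

3.5


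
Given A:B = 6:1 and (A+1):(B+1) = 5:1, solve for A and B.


Let A = 6k, B = 1k.
(6k + 1) / (1k + 1) = 5/1
Cross-multiply: 1(6k + 1) = 5(1k + 1)
6k + 1 = 5k + 5
6k - 5k = 5 - 1
1k = 4
k = 4/1 = 4
A = 6×4 = 24, B = 1×4 = 4
= A = 24, B = 4

A = 24, B = 4


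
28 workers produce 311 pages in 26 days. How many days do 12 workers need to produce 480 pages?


Days ∝ work / workers, so d₂ = d₁ × (m₁/m₂) × (w₂/w₁)
Workers factor (inverse): 28/12 ≈ 2.3333
Work factor (direct): 480/311 ≈ 1.5434
d₂ = 26 × 28/12 × 480/311 = (26 × 28 × 480) / (12 × 311) = 349440/3732
≈ 93.63 days

93.63 days


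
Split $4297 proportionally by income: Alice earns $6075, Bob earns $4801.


Total income = 6075 + 4801 = $10876
Alice: $4297 × 6075/10876 = $2400.17
Bob: $4297 × 4801/10876 = $1896.83
= Alice: $2400.17, Bob: $1896.83

Alice: $2400.17, Bob: $1896.83


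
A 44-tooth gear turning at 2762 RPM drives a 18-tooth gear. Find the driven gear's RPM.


Gear ratio = 44:18 = 22:9
RPM_B = RPM_A × (teeth_A / teeth_B)
= 2762 × (44/18)
= 6751.6 RPM

6751.6 RPM


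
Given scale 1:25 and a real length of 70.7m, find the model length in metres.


Model size = real / scale
= 70.7 / 25
= 2.8280 m

2.8280 m


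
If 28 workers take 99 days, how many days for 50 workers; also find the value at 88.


Inverse proportion: x × y = constant
k = 28 × 99 = 2772
At x=50: k/50 = 55.44
At x=88: k/88 = 31.50
= 55.44 and 31.50

55.44 and 31.50


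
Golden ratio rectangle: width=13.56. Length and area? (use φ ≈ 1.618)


φ = (1 + √5) / 2 ≈ 1.618
Length = width × φ = 13.56 × 1.618 = 21.94008
≈ 21.94
Area = width × length = 13.56 × 21.94008 = 297.5074848 ≈ 297.51
= Length: 21.94, Area: 297.51

Length: 21.94, Area: 297.51


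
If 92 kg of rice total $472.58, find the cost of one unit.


Unit rate = total / quantity
= 472.58 / 92
= $5.14 per unit

$5.14 per unit


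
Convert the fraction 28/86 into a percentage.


Percentage = (part / whole) × 100
= (28 / 86) × 100
≈ 32.56%

32.56%


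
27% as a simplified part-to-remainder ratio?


27% means 27 parts out of 100; remainder = 73
Part : remainder = 27:73
GCD = 1
= 27:73

27:73


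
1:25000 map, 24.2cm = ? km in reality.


Real distance = map distance × scale
= 24.2cm × 25000
= 605000 cm = 6050.0 m
= 6.050 km

6.050 km


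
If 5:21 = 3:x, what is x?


Cross multiply: 5 × x = 21 × 3
5x = 63
x = 63 / 5
= 12.60

12.60


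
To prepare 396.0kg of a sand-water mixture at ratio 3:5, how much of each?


Total parts = 3 + 5 = 8
sand: 396.0 × 3/8 = 148.5kg
water: 396.0 × 5/8 = 247.5kg
= 148.5kg and 247.5kg

148.5kg and 247.5kg


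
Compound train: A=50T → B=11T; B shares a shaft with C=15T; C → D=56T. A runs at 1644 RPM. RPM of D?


Stage 1: RPM_B = RPM_A × t_A/t_B = 1644 × 50/11 = 82200/11 ≈ 7472.73
B and C share a shaft → RPM_C = RPM_B
Stage 2: RPM_D = RPM_C × t_C/t_D = RPM_A × (t_A×t_C)/(t_B×t_D)
Overall ratio = (50×15)/(11×56) = 750/616
RPM_D = 1644 × 750/616 = 1233000/616
≈ 2001.62 RPM

2001.62 RPM


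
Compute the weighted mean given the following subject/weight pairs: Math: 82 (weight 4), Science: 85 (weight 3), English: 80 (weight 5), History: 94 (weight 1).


Numerator = 82×4 + 85×3 + 80×5 + 94×1
= 328 + 255 + 400 + 94
= 1077
Total weight = 13
Weighted avg = 1077/13
= 82.85

82.85


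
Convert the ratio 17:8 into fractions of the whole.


Total parts = 17 + 8 = 25
First part: 17/25 = 17/25
Second part: 8/25 = 8/25
= 17/25 and 8/25

17/25 and 8/25


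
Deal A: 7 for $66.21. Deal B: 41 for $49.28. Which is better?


Deal A: $66.21/7 = $9.4586/unit
Deal B: $49.28/41 = $1.2020/unit
B is cheaper per unit
= Deal B

Deal B


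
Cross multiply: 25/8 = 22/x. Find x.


Cross multiply: 25 × x = 8 × 22
25x = 176
x = 176 / 25
= 7.04

7.04


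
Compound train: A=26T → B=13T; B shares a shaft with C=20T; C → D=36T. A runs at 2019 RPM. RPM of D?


Stage 1: RPM_B = RPM_A × t_A/t_B = 2019 × 26/13 = 52494/13 = 4038.00
B and C share a shaft → RPM_C = RPM_B
Stage 2: RPM_D = RPM_C × t_C/t_D = RPM_A × (t_A×t_C)/(t_B×t_D)
Overall ratio = (26×20)/(13×36) = 520/468
RPM_D = 2019 × 520/468 = 1049880/468
≈ 2243.33 RPM

2243.33 RPM


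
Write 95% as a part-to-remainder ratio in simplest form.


95% means 95 parts out of 100; remainder = 5
Part : remainder = 95:5
GCD = 5
= 19:1

19:1


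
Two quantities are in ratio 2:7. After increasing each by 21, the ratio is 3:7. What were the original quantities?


Let A = 2k, B = 7k.
(2k + 21) / (7k + 21) = 3/7
Cross-multiply: 7(2k + 21) = 3(7k + 21)
14k + 147 = 21k + 63
14k - 21k = 63 - 147
-7k = -84
k = -84/-7 = 12
A = 2×12 = 24, B = 7×12 = 84
= A = 24, B = 84

A = 24, B = 84


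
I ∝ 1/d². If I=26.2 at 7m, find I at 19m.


I₁d₁² = I₂d₂²
I₂ = I₁ × (d₁/d₂)²
= 26.2 × (7/19)²
= 26.2 × 49/361
= 1283.8/361
≈ 3.5562

3.5562


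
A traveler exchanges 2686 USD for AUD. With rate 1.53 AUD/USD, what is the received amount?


Amount × rate = 2686 × 1.53
= 4109.58 AUD

4109.58 AUD


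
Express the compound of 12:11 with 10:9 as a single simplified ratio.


Compound ratio = (12×10) : (11×9)
= 120:99
GCD = 3
= 40:33

40:33


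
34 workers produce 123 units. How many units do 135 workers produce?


Direct proportion: y/x = constant
k = 123/34 ≈ 3.6176
y₂ = k × 135 = 123 × 135 / 34 = 16605/34
≈ 488.38

488.38


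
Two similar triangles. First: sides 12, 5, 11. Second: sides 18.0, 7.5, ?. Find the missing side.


Scale factor = 18.0/12 = 1.5
Missing side = 11 × 1.5
= 16.5

16.5


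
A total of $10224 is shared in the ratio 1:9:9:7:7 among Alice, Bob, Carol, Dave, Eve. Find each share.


Total parts = 1 + 9 + 9 + 7 + 7 = 33
Alice: 10224 × 1/33 = 309.82
Bob: 10224 × 9/33 = 2788.36
Carol: 10224 × 9/33 = 2788.36
Dave: 10224 × 7/33 = 2168.73
Eve: 10224 × 7/33 = 2168.73
= Alice: $309.82, Bob: $2788.36, Carol: $2788.36, Dave: $2168.73, Eve: $2168.73

Alice: $309.82, Bob: $2788.36, Carol: $2788.36, Dave: $2168.73, Eve: $2168.73


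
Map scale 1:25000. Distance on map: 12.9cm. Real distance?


Real distance = map distance × scale
= 12.9cm × 25000
= 322500 cm = 3225.0 m
= 3.225 km

3.225 km


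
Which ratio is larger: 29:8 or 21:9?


29/8 = 3.6250
21/9 = 2.3333
3.6250 > 2.3333, so 29:8 is greater
= 29:8

29:8


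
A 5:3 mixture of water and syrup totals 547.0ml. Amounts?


Total parts = 5 + 3 = 8
water: 547.0 × 5/8 = 341.9ml
syrup: 547.0 × 3/8 = 205.1ml
= 341.9ml and 205.1ml

341.9ml and 205.1ml


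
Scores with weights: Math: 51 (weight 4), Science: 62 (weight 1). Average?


Numerator = 51×4 + 62×1
= 204 + 62
= 266
Total weight = 5
Weighted avg = 266/5
= 53.20

53.20


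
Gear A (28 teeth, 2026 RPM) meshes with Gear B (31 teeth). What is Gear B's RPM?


Gear ratio = 28:31 = 28:31
RPM_B = RPM_A × (teeth_A / teeth_B)
= 2026 × (28/31)
= 1829.9 RPM

1829.9 RPM


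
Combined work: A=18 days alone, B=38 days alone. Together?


Rate of A = 1/18 per day
Rate of B = 1/38 per day
Combined rate = 1/18 + 1/38 = 56/684 ≈ 0.0819 per day
Days = 1 / combined rate = 684/56
≈ 12.21 days

12.21 days


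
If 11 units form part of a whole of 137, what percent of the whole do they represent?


Percentage = (part / whole) × 100
= (11 / 137) × 100
≈ 8.03%

8.03%


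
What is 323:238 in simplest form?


GCD(323, 238) = 17
323/17 : 238/17
= 19:14

19:14


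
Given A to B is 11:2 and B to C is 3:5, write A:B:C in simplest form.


Match B: multiply A:B by 3 → 33:6
Multiply B:C by 2 → 6:10
Combined: 33:6:10
GCD = 1
= 33:6:10

33:6:10


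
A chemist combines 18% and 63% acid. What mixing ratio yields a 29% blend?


Let x parts of 18% mix with y parts of 63%.
18x + 63y = 29(x + y)
18x + 63y = 29x + 29y
x(18 - 29) = y(29 - 63)
x/y = (63 - 29)/(29 - 18) = 34/11
Simplify: 34:11
= 34:11

34:11


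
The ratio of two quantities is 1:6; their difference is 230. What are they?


Let A = 1k, B = 6k.
6k - 1k = 230
5k = 230 → k = 230/5 = 46
A = 1×46 = 46, B = 6×46 = 276
= A = 46, B = 276

A = 46, B = 276


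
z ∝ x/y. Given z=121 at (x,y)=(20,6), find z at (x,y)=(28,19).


z = k·x/y
Solve for k using the known point: k = z·y/x = 121×6/20 = 726/20 = 36.3000
Now evaluate at x=28, y=19:
z = k × 28 / 19 = (726 × 28) / (20 × 19) = 20328/380
≈ 53.4947

53.4947


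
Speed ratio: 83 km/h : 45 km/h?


Ratio = 83:45
GCD = 1
Simplified = 83:45
Time ratio (same distance) = 45:83
Speed ratio = 83:45

83:45


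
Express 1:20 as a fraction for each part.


Total parts = 1 + 20 = 21
First part: 1/21 = 1/21
Second part: 20/21 = 20/21
= 1/21 and 20/21

1/21 and 20/21


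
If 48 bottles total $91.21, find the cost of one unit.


Unit rate = total / quantity
= 91.21 / 48
= $1.90 per unit

$1.90 per unit


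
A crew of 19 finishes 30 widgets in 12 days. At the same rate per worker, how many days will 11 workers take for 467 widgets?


Days ∝ work / workers, so d₂ = d₁ × (m₁/m₂) × (w₂/w₁)
Workers factor (inverse): 19/11 ≈ 1.7273
Work factor (direct): 467/30 ≈ 15.5667
d₂ = 12 × 19/11 × 467/30 = (12 × 19 × 467) / (11 × 30) = 106476/330
≈ 322.65 days

322.65 days


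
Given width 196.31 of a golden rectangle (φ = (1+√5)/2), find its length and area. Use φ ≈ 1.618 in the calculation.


φ = (1 + √5) / 2 ≈ 1.618
Length = width × φ = 196.31 × 1.618 = 317.62958
≈ 317.63
Area = width × length = 196.31 × 317.62958 = 62353.8628498 ≈ 62353.86
= Length: 317.63, Area: 62353.86

Length: 317.63, Area: 62353.86


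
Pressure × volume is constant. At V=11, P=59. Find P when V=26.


Inverse proportion: x × y = constant
k = 11 × 59 = 649
y₂ = k / 26 = 649 / 26
= 24.96

24.96


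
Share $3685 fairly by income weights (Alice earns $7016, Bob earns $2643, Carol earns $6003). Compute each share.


Total income = 7016 + 2643 + 6003 = $15662
Alice: $3685 × 7016/15662 = $1650.74
Bob: $3685 × 2643/15662 = $621.85
Carol: $3685 × 6003/15662 = $1412.40
= Alice: $1650.74, Bob: $621.85, Carol: $1412.40

Alice: $1650.74, Bob: $621.85, Carol: $1412.40


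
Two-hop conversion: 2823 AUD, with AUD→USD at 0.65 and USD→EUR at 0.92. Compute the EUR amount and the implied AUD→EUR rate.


Step 1: 2823 AUD × 0.65 = 1834.95 USD
Step 2: 1834.95 USD × 0.92 = 1688.15 EUR
Implied rate AUD→EUR = 0.65 × 0.92 = 0.5980
= 1688.15 EUR; implied rate 0.5980 EUR/AUD

1688.15 EUR; implied rate 0.5980 EUR/AUD


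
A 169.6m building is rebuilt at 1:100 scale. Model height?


Model size = real / scale
= 169.6 / 100
= 1.6960 m

1.6960 m


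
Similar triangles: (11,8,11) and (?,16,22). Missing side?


Scale factor = 16/8 = 2
Missing side = 11 × 2
= 22.0

22.0


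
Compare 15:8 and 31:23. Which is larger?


15/8 = 1.8750
31/23 = 1.3478
1.8750 > 1.3478, so 15:8 is greater
= 15:8

15:8


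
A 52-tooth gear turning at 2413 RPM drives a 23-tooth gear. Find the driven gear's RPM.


Gear ratio = 52:23 = 52:23
RPM_B = RPM_A × (teeth_A / teeth_B)
= 2413 × (52/23)
= 5455.5 RPM

5455.5 RPM


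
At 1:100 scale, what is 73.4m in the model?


Model size = real / scale
= 73.4 / 100
= 0.7340 m

0.7340 m


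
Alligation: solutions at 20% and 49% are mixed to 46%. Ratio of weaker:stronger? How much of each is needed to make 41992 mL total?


Let x parts of 20% mix with y parts of 49%.
20x + 49y = 46(x + y)
20x + 49y = 46x + 46y
x(20 - 46) = y(46 - 49)
x/y = (49 - 46)/(46 - 20) = 3/26
Simplify: 3:26
Total parts = 29; one part = 41992/29 = 1448.00 mL
20% solution: 3×1448.00 = 4344.00 mL
49% solution: 26×1448.00 = 37648.00 mL
= ratio 3:26; 4344.00 mL and 37648.00 mL

ratio 3:26; 4344.00 mL and 37648.00 mL


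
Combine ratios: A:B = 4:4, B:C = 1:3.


Match B: multiply A:B by 1 → 4:4
Multiply B:C by 4 → 4:12
Combined: 4:4:12
GCD = 4
= 1:1:3

1:1:3


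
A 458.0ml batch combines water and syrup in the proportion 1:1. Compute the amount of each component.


Total parts = 1 + 1 = 2
water: 458.0 × 1/2 = 229.0ml
syrup: 458.0 × 1/2 = 229.0ml
= 229.0ml and 229.0ml

229.0ml and 229.0ml


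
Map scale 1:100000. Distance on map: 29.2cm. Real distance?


Real distance = map distance × scale
= 29.2cm × 100000
= 2920000 cm = 29200.0 m
= 29.200 km

29.200 km


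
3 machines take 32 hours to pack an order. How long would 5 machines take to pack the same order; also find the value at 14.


Inverse proportion: x × y = constant
k = 3 × 32 = 96
At x=5: k/5 = 19.20
At x=14: k/14 = 6.86
= 19.20 and 6.86

19.20 and 6.86


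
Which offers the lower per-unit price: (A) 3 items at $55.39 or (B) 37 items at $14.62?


Deal A: $55.39/3 = $18.4633/unit
Deal B: $14.62/37 = $0.3951/unit
B is cheaper per unit
= Deal B

Deal B


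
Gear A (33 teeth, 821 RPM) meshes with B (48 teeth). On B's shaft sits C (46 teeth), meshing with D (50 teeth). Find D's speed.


Stage 1: RPM_B = RPM_A × t_A/t_B = 821 × 33/48 = 27093/48 ≈ 564.44
B and C share a shaft → RPM_C = RPM_B
Stage 2: RPM_D = RPM_C × t_C/t_D = RPM_A × (t_A×t_C)/(t_B×t_D)
Overall ratio = (33×46)/(48×50) = 1518/2400
RPM_D = 821 × 1518/2400 = 1246278/2400
≈ 519.28 RPM

519.28 RPM


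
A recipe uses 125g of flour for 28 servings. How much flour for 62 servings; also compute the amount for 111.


Direct proportion: y/x = constant
k = 125/28 ≈ 4.4643
y at x=62: k × 62 = 125 × 62 / 28 = 7750/28 ≈ 276.79
y at x=111: k × 111 = 125 × 111 / 28 = 13875/28 ≈ 495.54
= 276.79 and 495.54

276.79 and 495.54


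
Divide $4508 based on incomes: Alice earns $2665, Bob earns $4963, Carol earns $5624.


Total income = 2665 + 4963 + 5624 = $13252
Alice: $4508 × 2665/13252 = $906.57
Bob: $4508 × 4963/13252 = $1688.29
Carol: $4508 × 5624/13252 = $1913.14
= Alice: $906.57, Bob: $1688.29, Carol: $1913.14

Alice: $906.57, Bob: $1688.29, Carol: $1913.14


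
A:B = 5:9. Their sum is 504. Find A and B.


Let A = 5k, B = 9k.
5k + 9k = 504
14k = 504 → k = 504/14 = 36
A = 5×36 = 180, B = 9×36 = 324
= A = 180, B = 324

A = 180, B = 324


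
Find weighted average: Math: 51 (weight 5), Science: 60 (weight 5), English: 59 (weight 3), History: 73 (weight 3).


Numerator = 51×5 + 60×5 + 59×3 + 73×3
= 255 + 300 + 177 + 219
= 951
Total weight = 16
Weighted avg = 951/16
= 59.44

59.44


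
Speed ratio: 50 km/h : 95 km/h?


Ratio = 50:95
GCD = 5
Simplified = 10:19
Time ratio (same distance) = 19:10
Speed ratio = 10:19

10:19


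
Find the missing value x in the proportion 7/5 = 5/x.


Cross multiply: 7 × x = 5 × 5
7x = 25
x = 25 / 7
= 3.57

3.57


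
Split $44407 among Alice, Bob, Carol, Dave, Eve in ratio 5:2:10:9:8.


Total parts = 5 + 2 + 10 + 9 + 8 = 34
Alice: 44407 × 5/34 = 6530.44
Bob: 44407 × 2/34 = 2612.18
Carol: 44407 × 10/34 = 13060.88
Dave: 44407 × 9/34 = 11754.79
Eve: 44407 × 8/34 = 10448.71
= Alice: $6530.44, Bob: $2612.18, Carol: $13060.88, Dave: $11754.79, Eve: $10448.71

Alice: $6530.44, Bob: $2612.18, Carol: $13060.88, Dave: $11754.79, Eve: $10448.71


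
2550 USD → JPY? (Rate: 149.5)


Amount × rate = 2550 × 149.5
= 381225.00 JPY

381225.00 JPY


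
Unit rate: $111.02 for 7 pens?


Unit rate = total / quantity
= 111.02 / 7
= $15.86 per unit

$15.86 per unit


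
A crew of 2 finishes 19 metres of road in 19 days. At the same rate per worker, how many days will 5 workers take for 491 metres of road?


Days ∝ work / workers, so d₂ = d₁ × (m₁/m₂) × (w₂/w₁)
Workers factor (inverse): 2/5 = 0.4000
Work factor (direct): 491/19 ≈ 25.8421
d₂ = 19 × 2/5 × 491/19 = (19 × 2 × 491) / (5 × 19) = 18658/95
= 196.40 days

196.40 days


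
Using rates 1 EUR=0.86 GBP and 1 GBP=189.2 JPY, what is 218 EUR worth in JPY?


Step 1: 218 EUR × 0.86 = 187.48 GBP
Step 2: 187.48 GBP × 189.2 = 35471.22 JPY
Implied rate EUR→JPY = 0.86 × 189.2 = 162.7120
= 35471.22 JPY

35471.22 JPY


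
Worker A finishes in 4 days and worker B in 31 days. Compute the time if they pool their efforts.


Rate of A = 1/4 per day
Rate of B = 1/31 per day
Combined rate = 1/4 + 1/31 = 35/124 ≈ 0.2823 per day
Days = 1 / combined rate = 124/35
≈ 3.54 days

3.54 days


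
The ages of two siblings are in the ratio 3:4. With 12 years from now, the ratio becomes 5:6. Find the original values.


Let A = 3k, B = 4k.
(3k + 12) / (4k + 12) = 5/6
Cross-multiply: 6(3k + 12) = 5(4k + 12)
18k + 72 = 20k + 60
18k - 20k = 60 - 72
-2k = -12
k = -12/-2 = 6
A = 3×6 = 18, B = 4×6 = 24
= A = 18, B = 24

A = 18, B = 24


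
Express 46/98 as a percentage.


Percentage = (part / whole) × 100
= (46 / 98) × 100
≈ 46.94%

46.94%


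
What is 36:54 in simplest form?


GCD(36, 54) = 18
36/18 : 54/18
= 2:3

2:3


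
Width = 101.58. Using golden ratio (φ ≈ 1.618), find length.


φ = (1 + √5) / 2 ≈ 1.618
Length = width × φ = 101.58 × 1.618 = 164.35644
≈ 164.36

164.36


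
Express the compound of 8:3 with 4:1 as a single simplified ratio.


Compound ratio = (8×4) : (3×1)
= 32:3
GCD = 1
= 32:3

32:3


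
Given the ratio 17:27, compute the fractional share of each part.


Total parts = 17 + 27 = 44
First part: 17/44 = 17/44
Second part: 27/44 = 27/44
= 17/44 and 27/44

17/44 and 27/44


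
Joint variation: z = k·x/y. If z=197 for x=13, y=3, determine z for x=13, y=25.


z = k·x/y
Solve for k using the known point: k = z·y/x = 197×3/13 = 591/13 ≈ 45.4615
Now evaluate at x=13, y=25:
z = k × 13 / 25 = (591 × 13) / (13 × 25) = 7683/325
= 23.6400

23.6400


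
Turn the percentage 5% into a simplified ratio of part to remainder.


5% means 5 parts out of 100; remainder = 95
Part : remainder = 5:95
GCD = 5
= 1:19

1:19


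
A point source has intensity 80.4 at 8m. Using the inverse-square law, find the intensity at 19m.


I₁d₁² = I₂d₂²
I₂ = I₁ × (d₁/d₂)²
= 80.4 × (8/19)²
= 80.4 × 64/361
= 5145.6/361
≈ 14.2537

14.2537


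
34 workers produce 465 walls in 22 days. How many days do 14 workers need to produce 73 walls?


Days ∝ work / workers, so d₂ = d₁ × (m₁/m₂) × (w₂/w₁)
Workers factor (inverse): 34/14 ≈ 2.4286
Work factor (direct): 73/465 ≈ 0.1570
d₂ = 22 × 34/14 × 73/465 = (22 × 34 × 73) / (14 × 465) = 54604/6510
≈ 8.39 days

8.39 days


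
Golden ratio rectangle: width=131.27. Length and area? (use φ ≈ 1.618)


φ = (1 + √5) / 2 ≈ 1.618
Length = width × φ = 131.27 × 1.618 = 212.39486
≈ 212.39
Area = width × length = 131.27 × 212.39486 = 27881.0732722 ≈ 27881.07
= Length: 212.39, Area: 27881.07

Length: 212.39, Area: 27881.07


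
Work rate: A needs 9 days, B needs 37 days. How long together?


Rate of A = 1/9 per day
Rate of B = 1/37 per day
Combined rate = 1/9 + 1/37 = 46/333 ≈ 0.1381 per day
Days = 1 / combined rate = 333/46
≈ 7.24 days

7.24 days


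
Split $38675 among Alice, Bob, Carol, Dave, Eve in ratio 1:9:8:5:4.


Total parts = 1 + 9 + 8 + 5 + 4 = 27
Alice: 38675 × 1/27 = 1432.41
Bob: 38675 × 9/27 = 12891.67
Carol: 38675 × 8/27 = 11459.26
Dave: 38675 × 5/27 = 7162.04
Eve: 38675 × 4/27 = 5729.63
= Alice: $1432.41, Bob: $12891.67, Carol: $11459.26, Dave: $7162.04, Eve: $5729.63

Alice: $1432.41, Bob: $12891.67, Carol: $11459.26, Dave: $7162.04, Eve: $5729.63


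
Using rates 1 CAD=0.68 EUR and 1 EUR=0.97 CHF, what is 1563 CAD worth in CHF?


Step 1: 1563 CAD × 0.68 = 1062.84 EUR
Step 2: 1062.84 EUR × 0.97 = 1030.95 CHF
Implied rate CAD→CHF = 0.68 × 0.97 = 0.6596
= 1030.95 CHF

1030.95 CHF


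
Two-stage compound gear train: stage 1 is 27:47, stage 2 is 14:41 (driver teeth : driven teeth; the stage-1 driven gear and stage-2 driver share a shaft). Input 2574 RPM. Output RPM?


Stage 1: RPM_B = RPM_A × t_A/t_B = 2574 × 27/47 = 69498/47 ≈ 1478.68
B and C share a shaft → RPM_C = RPM_B
Stage 2: RPM_D = RPM_C × t_C/t_D = RPM_A × (t_A×t_C)/(t_B×t_D)
Overall ratio = (27×14)/(47×41) = 378/1927
RPM_D = 2574 × 378/1927 = 972972/1927
≈ 504.92 RPM

504.92 RPM


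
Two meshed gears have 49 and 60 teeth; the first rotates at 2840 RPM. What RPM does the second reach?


Gear ratio = 49:60 = 49:60
RPM_B = RPM_A × (teeth_A / teeth_B)
= 2840 × (49/60)
= 2319.3 RPM

2319.3 RPM


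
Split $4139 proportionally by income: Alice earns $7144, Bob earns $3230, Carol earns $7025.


Total income = 7144 + 3230 + 7025 = $17399
Alice: $4139 × 7144/17399 = $1699.47
Bob: $4139 × 3230/17399 = $768.38
Carol: $4139 × 7025/17399 = $1671.16
= Alice: $1699.47, Bob: $768.38, Carol: $1671.16

Alice: $1699.47, Bob: $768.38, Carol: $1671.16


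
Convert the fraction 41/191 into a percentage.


Percentage = (part / whole) × 100
= (41 / 191) × 100
≈ 21.47%

21.47%


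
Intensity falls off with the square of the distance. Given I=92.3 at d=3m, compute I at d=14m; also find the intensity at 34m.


I₁d₁² = I₂d₂²
I at 14m = 92.3 × (3/14)² = 92.3 × 9/196 = 830.7/196 ≈ 4.2383
I at 34m = 92.3 × (3/34)² = 92.3 × 9/1156 = 830.7/1156 ≈ 0.7186
= 4.2383 and 0.7186

4.2383 and 0.7186


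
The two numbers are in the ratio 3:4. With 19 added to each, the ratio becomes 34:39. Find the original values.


Let A = 3k, B = 4k.
(3k + 19) / (4k + 19) = 34/39
Cross-multiply: 39(3k + 19) = 34(4k + 19)
117k + 741 = 136k + 646
117k - 136k = 646 - 741
-19k = -95
k = -95/-19 = 5
A = 3×5 = 15, B = 4×5 = 20
= A = 15, B = 20

A = 15, B = 20


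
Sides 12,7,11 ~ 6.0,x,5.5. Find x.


Scale factor = 6.0/12 = 0.5
Missing side = 7 × 0.5
= 3.5

3.5


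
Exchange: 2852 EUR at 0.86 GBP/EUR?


Amount × rate = 2852 × 0.86
= 2452.72 GBP

2452.72 GBP


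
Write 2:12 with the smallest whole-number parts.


GCD(2, 12) = 2
2/2 : 12/2
= 1:6

1:6


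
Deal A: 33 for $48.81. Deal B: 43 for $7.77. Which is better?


Deal A: $48.81/33 = $1.4791/unit
Deal B: $7.77/43 = $0.1807/unit
B is cheaper per unit
= Deal B

Deal B


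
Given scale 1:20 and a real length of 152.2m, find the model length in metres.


Model size = real / scale
= 152.2 / 20
= 7.6100 m

7.6100 m


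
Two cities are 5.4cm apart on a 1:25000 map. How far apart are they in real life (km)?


Real distance = map distance × scale
= 5.4cm × 25000
= 135000 cm = 1350.0 m
= 1.350 km

1.350 km


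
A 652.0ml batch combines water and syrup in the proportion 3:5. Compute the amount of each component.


Total parts = 3 + 5 = 8
water: 652.0 × 3/8 = 244.5ml
syrup: 652.0 × 5/8 = 407.5ml
= 244.5ml and 407.5ml

244.5ml and 407.5ml


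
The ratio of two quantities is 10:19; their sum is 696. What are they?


Let A = 10k, B = 19k.
10k + 19k = 696
29k = 696 → k = 696/29 = 24
A = 10×24 = 240, B = 19×24 = 456
= A = 240, B = 456

A = 240, B = 456


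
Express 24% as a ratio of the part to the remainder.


24% means 24 parts out of 100; remainder = 76
Part : remainder = 24:76
GCD = 4
= 6:19

6:19


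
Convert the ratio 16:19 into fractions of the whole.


Total parts = 16 + 19 = 35
First part: 16/35 = 16/35
Second part: 19/35 = 19/35
= 16/35 and 19/35

16/35 and 19/35


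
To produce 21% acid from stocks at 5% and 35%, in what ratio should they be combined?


Let x parts of 5% mix with y parts of 35%.
5x + 35y = 21(x + y)
5x + 35y = 21x + 21y
x(5 - 21) = y(21 - 35)
x/y = (35 - 21)/(21 - 5) = 14/16
Simplify: 7:8
= 7:8

7:8


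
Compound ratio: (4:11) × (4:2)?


Compound ratio = (4×4) : (11×2)
= 16:22
GCD = 2
= 8:11

8:11


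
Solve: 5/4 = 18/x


Cross multiply: 5 × x = 4 × 18
5x = 72
x = 72 / 5
= 14.40

14.40


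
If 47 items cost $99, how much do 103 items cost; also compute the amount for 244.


Direct proportion: y/x = constant
k = 99/47 ≈ 2.1064
y at x=103: k × 103 = 99 × 103 / 47 = 10197/47 ≈ 216.96
y at x=244: k × 244 = 99 × 244 / 47 = 24156/47 ≈ 513.96
= 216.96 and 513.96

216.96 and 513.96


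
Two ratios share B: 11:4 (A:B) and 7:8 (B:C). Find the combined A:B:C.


Match B: multiply A:B by 7 → 77:28
Multiply B:C by 4 → 28:32
Combined: 77:28:32
GCD = 1
= 77:28:32

77:28:32


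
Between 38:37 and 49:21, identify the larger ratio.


38/37 = 1.0270
49/21 = 2.3333
1.0270 < 2.3333, so 38:37 is less
= 49:21

49:21


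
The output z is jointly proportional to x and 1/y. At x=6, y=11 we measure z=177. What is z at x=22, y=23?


z = k·x/y
Solve for k using the known point: k = z·y/x = 177×11/6 = 1947/6 = 324.5000
Now evaluate at x=22, y=23:
z = k × 22 / 23 = (1947 × 22) / (6 × 23) = 42834/138
≈ 310.3913

310.3913


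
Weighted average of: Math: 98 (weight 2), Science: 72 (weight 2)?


Numerator = 98×2 + 72×2
= 196 + 144
= 340
Total weight = 4
Weighted avg = 340/4
= 85.00

85.00


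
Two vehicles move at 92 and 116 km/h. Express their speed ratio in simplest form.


Ratio = 92:116
GCD = 4
Simplified = 23:29
Time ratio (same distance) = 29:23
Speed ratio = 23:29

23:29


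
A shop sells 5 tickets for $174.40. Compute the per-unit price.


Unit rate = total / quantity
= 174.40 / 5
= $34.88 per unit

$34.88 per unit


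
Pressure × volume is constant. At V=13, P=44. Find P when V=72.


Inverse proportion: x × y = constant
k = 13 × 44 = 572
y₂ = k / 72 = 572 / 72
= 7.94

7.94


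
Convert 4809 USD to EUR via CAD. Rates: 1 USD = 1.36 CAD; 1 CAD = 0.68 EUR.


Step 1: 4809 USD × 1.36 = 6540.24 CAD
Step 2: 6540.24 CAD × 0.68 = 4447.36 EUR
Implied rate USD→EUR = 1.36 × 0.68 = 0.9248
= 4447.36 EUR

4447.36 EUR


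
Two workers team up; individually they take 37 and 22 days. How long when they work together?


Rate of A = 1/37 per day
Rate of B = 1/22 per day
Combined rate = 1/37 + 1/22 = 59/814 ≈ 0.0725 per day
Days = 1 / combined rate = 814/59
≈ 13.80 days

13.80 days


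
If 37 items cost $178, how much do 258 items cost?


Direct proportion: y/x = constant
k = 178/37 ≈ 4.8108
y₂ = k × 258 = 178 × 258 / 37 = 45924/37
≈ 1241.19

1241.19


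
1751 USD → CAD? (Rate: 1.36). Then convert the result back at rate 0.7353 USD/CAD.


Amount × rate = 1751 × 1.36 = 2381.36 CAD
Round-trip: 2381.36 × 0.7353 = 1751.01 USD
= 2381.36 CAD, then 1751.01 USD

2381.36 CAD, then 1751.01 USD


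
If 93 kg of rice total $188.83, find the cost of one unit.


Unit rate = total / quantity
= 188.83 / 93
= $2.03 per unit

$2.03 per unit


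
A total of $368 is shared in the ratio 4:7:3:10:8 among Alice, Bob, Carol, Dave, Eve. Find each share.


Total parts = 4 + 7 + 3 + 10 + 8 = 32
Alice: 368 × 4/32 = 46.00
Bob: 368 × 7/32 = 80.50
Carol: 368 × 3/32 = 34.50
Dave: 368 × 10/32 = 115.00
Eve: 368 × 8/32 = 92.00
= Alice: $46.00, Bob: $80.50, Carol: $34.50, Dave: $115.00, Eve: $92.00

Alice: $46.00, Bob: $80.50, Carol: $34.50, Dave: $115.00, Eve: $92.00
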